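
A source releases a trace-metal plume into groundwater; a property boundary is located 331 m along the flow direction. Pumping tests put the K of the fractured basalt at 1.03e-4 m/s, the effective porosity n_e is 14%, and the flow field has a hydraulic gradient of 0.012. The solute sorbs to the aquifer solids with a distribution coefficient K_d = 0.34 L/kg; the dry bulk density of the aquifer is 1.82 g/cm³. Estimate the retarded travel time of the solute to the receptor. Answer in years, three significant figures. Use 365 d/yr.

K = 1.03e-4 m/s × 86400 s/d = 8.899 m/d
Darcy flux q = K·i = 8.899 × 0.012 = 0.1068 m/d
v_s = q/n_e = 0.1068/0.14 = 0.7628 m/d
Retardation R = 1 + ρ_b·K_d/n = 1 + 1.82×0.34/0.14 = 5.420
Contaminant velocity v_c = v/R = 0.7628/5.420 = 0.1407 m/d
t = L/v_c = 331/0.1407 = 2352 d
   = 2352/365 = 6.44 yr

6.44 years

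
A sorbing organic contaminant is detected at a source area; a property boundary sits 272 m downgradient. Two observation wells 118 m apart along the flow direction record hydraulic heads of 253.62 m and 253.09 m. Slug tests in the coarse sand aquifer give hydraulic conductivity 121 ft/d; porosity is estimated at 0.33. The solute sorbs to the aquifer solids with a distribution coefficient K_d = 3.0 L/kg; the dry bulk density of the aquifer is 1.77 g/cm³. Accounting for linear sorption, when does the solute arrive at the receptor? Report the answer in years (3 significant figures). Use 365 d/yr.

25.4 years

Hydraulic gradient i = (253.62 − 253.09) / 118 = 0.53 / 118 = 0.004492
K = 121 ft/d × 0.3048 = 36.88 m/d
q = Ki = 36.88 × 0.004492 = 0.1657 m/d
v_s = q/n_e = 0.1657/0.33 = 0.5020 m/d
Retardation R = 1 + ρ_b·K_d/n = 1 + 1.77×3.0/0.33 = 17.09
Contaminant velocity v_c = v/R = 0.5020/17.09 = 0.02937 m/d
t = L/v_c = 272/0.02937 = 9261 d
   = 9261/365 = 25.4 yr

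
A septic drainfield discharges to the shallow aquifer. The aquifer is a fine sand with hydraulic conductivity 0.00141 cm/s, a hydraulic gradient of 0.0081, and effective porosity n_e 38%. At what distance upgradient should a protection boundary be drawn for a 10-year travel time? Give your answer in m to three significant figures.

K = 0.00141 cm/s × 864 = 1.218 m/d
q = Ki = 1.218 × 0.0081 = 0.009868 m/d
v = Ki/n = 1.218·0.0081/0.38 = 0.02597 m/d
T = 10 yr × 365 = 3650 d
L = v × T = 0.02597 × 3650 = 94.78 m

94.8 m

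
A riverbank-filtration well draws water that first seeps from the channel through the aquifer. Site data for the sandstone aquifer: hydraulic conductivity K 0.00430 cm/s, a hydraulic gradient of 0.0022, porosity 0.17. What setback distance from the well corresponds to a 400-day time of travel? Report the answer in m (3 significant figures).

19.2 m

K = 0.00430 cm/s × 864 = 3.715 m/d
Specific discharge q = 3.715 × 0.0022 = 0.008173 m/d
Seepage velocity v = q / n = 0.008173 / 0.17 = 0.04808 m/d
L = v × T = 0.04808 × 400 = 19.23 m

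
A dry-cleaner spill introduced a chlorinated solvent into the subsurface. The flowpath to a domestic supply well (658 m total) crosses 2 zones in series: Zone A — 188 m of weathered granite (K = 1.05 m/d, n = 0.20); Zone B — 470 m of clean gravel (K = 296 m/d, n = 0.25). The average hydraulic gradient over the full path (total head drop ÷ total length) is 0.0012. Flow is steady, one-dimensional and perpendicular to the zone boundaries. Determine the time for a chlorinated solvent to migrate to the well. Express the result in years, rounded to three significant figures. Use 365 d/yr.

For zones in series the flux q is common to all zones; the equivalent conductivity is the harmonic (thickness-weighted) mean, K_eq = L_total / Σ(L_j/K_j).
Σ(L/K) = 188/1.05 + 470/296 = 179.0 + 1.588 = 180.6 d
K_eq = L_total / Σ(L/K) = 658 / 180.6 = 3.643 m/d
q = K_eq · i = 3.643 × 0.0012 = 0.004371 m/d (same in every zone)
Zone A: v = q/n = 0.004371/0.20 = 0.02186 m/d → t_A = 188/0.02186 = 8602 d
Zone B: v = q/n = 0.004371/0.25 = 0.01748 m/d → t_B = 470/0.01748 = 26880 d
Total t = 8602 + 26880 = 35480 d
   = 35480 / 365 = 97.2 yr

97.2 years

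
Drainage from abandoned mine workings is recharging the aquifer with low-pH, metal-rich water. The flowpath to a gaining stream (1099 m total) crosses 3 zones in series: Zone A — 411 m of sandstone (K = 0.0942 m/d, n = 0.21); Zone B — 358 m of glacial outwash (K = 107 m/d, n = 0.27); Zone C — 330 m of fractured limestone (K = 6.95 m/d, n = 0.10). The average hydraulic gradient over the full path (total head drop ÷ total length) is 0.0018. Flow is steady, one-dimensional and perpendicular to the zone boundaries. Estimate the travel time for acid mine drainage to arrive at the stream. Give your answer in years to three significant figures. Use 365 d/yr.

For zones in series the flux q is common to all zones; the equivalent conductivity is the harmonic (thickness-weighted) mean, K_eq = L_total / Σ(L_j/K_j).
Σ(L/K) = 411/0.0942 + 358/107 + 330/6.95 = 4363 + 3.346 + 47.48 = 4414 d
K_eq = L_total / Σ(L/K) = 1099 / 4414 = 0.2490 m/d
q = K_eq · i = 0.2490 × 0.0018 = 4.482e-4 m/d (same in every zone)
Zone A: v = q/n = 4.482e-4/0.21 = 0.002134 m/d → t_A = 411/0.002134 = 192600 d
Zone B: v = q/n = 4.482e-4/0.27 = 0.001660 m/d → t_B = 358/0.001660 = 215700 d
Zone C: v = q/n = 4.482e-4/0.10 = 0.004482 m/d → t_C = 330/0.004482 = 73630 d
Total t = 192600 + 215700 + 73630 = 481900 d
   = 481900 / 365 = 1320 yr

1320 years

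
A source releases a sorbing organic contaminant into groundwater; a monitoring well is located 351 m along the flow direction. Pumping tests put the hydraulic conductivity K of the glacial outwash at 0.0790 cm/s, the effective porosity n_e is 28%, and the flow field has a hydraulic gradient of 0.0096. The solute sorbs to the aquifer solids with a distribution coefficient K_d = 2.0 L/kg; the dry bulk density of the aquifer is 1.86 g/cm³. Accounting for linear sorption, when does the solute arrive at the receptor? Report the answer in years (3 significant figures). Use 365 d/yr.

K = 0.0790 cm/s × 864 = 68.26 m/d
Specific discharge q = 68.26 × 0.0096 = 0.6553 m/d
v_s = q/n_e = 0.6553/0.28 = 2.340 m/d
Retardation R = 1 + ρ_b·K_d/n = 1 + 1.86×2.0/0.28 = 14.29
Contaminant velocity v_c = v/R = 2.340/14.29 = 0.1638 m/d
t = L/v_c = 351/0.1638 = 2143 d
   = 2143/365 = 5.87 yr

5.87 years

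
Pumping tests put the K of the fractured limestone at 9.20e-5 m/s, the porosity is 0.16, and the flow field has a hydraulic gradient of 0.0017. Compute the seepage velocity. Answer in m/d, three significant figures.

0.0845 m/d

K = 9.20e-5 m/s × 86400 s/d = 7.949 m/d
Specific discharge q = 7.949 × 0.0017 = 0.01351 m/d
v = Ki/n = 7.949·0.0017/0.16 = 0.08446 m/d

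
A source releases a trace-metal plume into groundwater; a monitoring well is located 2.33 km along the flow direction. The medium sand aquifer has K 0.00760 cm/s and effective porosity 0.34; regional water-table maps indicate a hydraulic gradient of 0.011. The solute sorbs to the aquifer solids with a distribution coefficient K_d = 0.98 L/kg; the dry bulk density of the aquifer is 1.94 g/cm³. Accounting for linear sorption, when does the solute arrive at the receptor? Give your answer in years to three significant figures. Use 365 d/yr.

K = 0.00760 cm/s × 864 = 6.566 m/d
Darcy flux q = K·i = 6.566 × 0.011 = 0.07223 m/d
v_s = q/n_e = 0.07223/0.34 = 0.2124 m/d
Retardation R = 1 + ρ_b·K_d/n = 1 + 1.94×0.98/0.34 = 6.592
Contaminant velocity v_c = v/R = 0.2124/6.592 = 0.03223 m/d
L = 2.33 km = 2330 m
t = L/v_c = 2330/0.03223 = 72300 d
   = 72300/365 = 198 yr

198 years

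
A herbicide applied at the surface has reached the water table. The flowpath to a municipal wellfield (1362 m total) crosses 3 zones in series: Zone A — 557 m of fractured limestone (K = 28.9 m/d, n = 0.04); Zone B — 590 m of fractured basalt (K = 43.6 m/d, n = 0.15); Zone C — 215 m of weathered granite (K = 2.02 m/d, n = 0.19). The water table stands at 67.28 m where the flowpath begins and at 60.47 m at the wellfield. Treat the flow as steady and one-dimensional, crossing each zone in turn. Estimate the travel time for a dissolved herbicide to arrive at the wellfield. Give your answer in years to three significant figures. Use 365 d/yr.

8.49 years

Total head drop ΔH = 67.28 − 60.47 = 6.81 m
Steady 1-D flow in series ⇒ the Darcy flux q is identical in every zone and the zone head losses add (resistances L/K in series).
Σ(L/K) = 557/28.9 + 590/43.6 + 215/2.02 = 19.27 + 13.53 + 106.4 = 139.2 d
q = ΔH / Σ(L/K) = 6.81 / 139.2 = 0.04891 m/d (same in every zone)
Zone A: v = q/n = 0.04891/0.04 = 1.223 m/d → t_A = 557/1.223 = 455.5 d
Zone B: v = q/n = 0.04891/0.15 = 0.3261 m/d → t_B = 590/0.3261 = 1810 d
Zone C: v = q/n = 0.04891/0.19 = 0.2574 m/d → t_C = 215/0.2574 = 835.2 d
Total t = 455.5 + 1810 + 835.2 = 3100 d
   = 3100 / 365 = 8.49 yr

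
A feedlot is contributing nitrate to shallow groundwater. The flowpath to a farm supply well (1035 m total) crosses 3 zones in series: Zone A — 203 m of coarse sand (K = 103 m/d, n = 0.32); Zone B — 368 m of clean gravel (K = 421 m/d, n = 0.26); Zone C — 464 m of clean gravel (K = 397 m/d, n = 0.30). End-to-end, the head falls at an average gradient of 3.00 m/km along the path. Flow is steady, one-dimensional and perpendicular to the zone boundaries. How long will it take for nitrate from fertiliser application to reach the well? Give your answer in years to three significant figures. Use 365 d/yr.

Steady 1-D flow in series ⇒ the Darcy flux q is identical in every zone and the zone head losses add (resistances L/K in series).
Σ(L/K) = 203/103 + 368/421 + 464/397 = 1.971 + 0.8741 + 1.169 = 4.014 d
K_eq = L_total / Σ(L/K) = 1035 / 4.014 = 257.9 m/d
q = K_eq · i = 257.9 × 0.0030 = 0.7736 m/d (same in every zone)
Zone A: v = q/n = 0.7736/0.32 = 2.417 m/d → t_A = 203/2.417 = 83.97 d
Zone B: v = q/n = 0.7736/0.26 = 2.975 m/d → t_B = 368/2.975 = 123.7 d
Zone C: v = q/n = 0.7736/0.30 = 2.579 m/d → t_C = 464/2.579 = 179.9 d
Total t = 83.97 + 123.7 + 179.9 = 387.6 d
   = 387.6 / 365 = 1.06 yr

1.06 years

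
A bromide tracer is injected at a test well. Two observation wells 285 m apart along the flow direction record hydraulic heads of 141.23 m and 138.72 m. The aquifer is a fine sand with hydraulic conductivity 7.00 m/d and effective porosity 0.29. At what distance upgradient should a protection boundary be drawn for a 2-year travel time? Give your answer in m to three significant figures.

Hydraulic gradient i = (141.23 − 138.72) / 285 = 2.51 / 285 = 0.008807
Specific discharge q = 7.00 × 0.008807 = 0.06165 m/d
v = Ki/n = 7.00·0.008807/0.29 = 0.2126 m/d
T = 2 yr × 365 = 730 d
L = v × T = 0.2126 × 730 = 155.2 m

155 m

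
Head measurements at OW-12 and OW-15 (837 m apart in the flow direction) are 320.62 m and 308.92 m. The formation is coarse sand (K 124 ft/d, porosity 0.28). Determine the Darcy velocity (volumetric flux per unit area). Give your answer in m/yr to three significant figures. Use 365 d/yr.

Hydraulic gradient i = (320.62 − 308.92) / 837 = 11.70 / 837 = 0.01398
K = 124 ft/d × 0.3048 = 37.80 m/d
Darcy flux q = K·i = 37.80 × 0.01398 = 0.5283 m/d
   = 0.5283 × 365 = 193 m/yr

193 m/yr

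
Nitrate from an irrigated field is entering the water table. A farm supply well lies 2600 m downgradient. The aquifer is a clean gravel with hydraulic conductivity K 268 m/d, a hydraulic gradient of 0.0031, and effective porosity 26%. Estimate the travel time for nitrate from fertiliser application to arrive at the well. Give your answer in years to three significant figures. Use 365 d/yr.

Specific discharge q = 268 × 0.0031 = 0.8308 m/d
v = Ki/n = 268·0.0031/0.26 = 3.195 m/d
t = L / v = 2600 / 3.195 = 813.7 d
   = 813.7 / 365 = 2.23 yr

2.23 years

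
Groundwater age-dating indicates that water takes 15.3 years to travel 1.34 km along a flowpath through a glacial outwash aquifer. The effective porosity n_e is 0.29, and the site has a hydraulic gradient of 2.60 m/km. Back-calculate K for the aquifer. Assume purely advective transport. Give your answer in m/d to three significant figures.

t = 15.3 years = 5585 d
L = 1.34 km = 1340 m
v = L / t = 1340 / 5585 = 0.2399 m/d
K = v · n / i = 0.2399 × 0.29 / 0.0026 = 26.8 m/d

26.8 m/d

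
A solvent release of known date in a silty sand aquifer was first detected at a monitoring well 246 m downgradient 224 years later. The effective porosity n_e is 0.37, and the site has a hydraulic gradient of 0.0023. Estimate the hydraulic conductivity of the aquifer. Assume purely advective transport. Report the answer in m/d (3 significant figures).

0.484 m/d

t = 224 years = 81760 d
v = L / t = 246 / 81760 = 0.003009 m/d
K = v · n / i = 0.003009 × 0.37 / 0.0023 = 0.484 m/d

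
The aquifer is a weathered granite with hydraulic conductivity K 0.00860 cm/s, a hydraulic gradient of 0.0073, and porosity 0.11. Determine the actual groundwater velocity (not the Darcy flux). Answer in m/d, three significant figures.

K = 0.00860 cm/s × 864 = 7.430 m/d
Specific discharge q = 7.430 × 0.0073 = 0.05424 m/d
Average linear velocity = 0.05424 / 0.11 = 0.4931 m/d

0.493 m/d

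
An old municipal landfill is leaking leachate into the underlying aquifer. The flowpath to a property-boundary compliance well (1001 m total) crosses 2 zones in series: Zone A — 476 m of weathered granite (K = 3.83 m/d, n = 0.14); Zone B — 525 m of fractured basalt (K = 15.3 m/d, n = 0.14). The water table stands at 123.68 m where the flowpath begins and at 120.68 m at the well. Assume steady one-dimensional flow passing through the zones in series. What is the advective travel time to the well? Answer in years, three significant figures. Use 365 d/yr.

Total head drop ΔH = 123.68 − 120.68 = 3.00 m
Continuity: the same q passes through each zone, so ΔH = q·Σ(L_j/K_j) — the zones act as resistances in series.
Σ(L/K) = 476/3.83 + 525/15.3 = 124.3 + 34.31 = 158.6 d
q = ΔH / Σ(L/K) = 3.00 / 158.6 = 0.01892 m/d (same in every zone)
Zone A: v = q/n = 0.01892/0.14 = 0.1351 m/d → t_A = 476/0.1351 = 3523 d
Zone B: v = q/n = 0.01892/0.14 = 0.1351 m/d → t_B = 525/0.1351 = 3886 d
Total t = 3523 + 3886 = 7409 d
   = 7409 / 365 = 20.3 yr

20.3 years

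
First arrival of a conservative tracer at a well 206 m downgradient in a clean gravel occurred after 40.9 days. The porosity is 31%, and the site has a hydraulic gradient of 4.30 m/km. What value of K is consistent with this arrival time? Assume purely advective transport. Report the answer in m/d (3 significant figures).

v = L / t = 206 / 40.9 = 5.037 m/d
K = v · n / i = 5.037 × 0.31 / 0.0043 = 363 m/d

363 m/d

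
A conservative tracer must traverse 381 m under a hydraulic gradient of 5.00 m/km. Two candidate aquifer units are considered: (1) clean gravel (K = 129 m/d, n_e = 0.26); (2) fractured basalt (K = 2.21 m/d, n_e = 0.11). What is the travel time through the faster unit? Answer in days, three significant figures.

Unit 1 (clean gravel): v = 129×0.0050/0.26 = 2.481 m/d, t = 381/2.481 = 153.6 d
Unit 2 (fractured basalt): v = 2.21×0.0050/0.11 = 0.1005 m/d, t = 381/0.1005 = 3793 d
Faster unit: t = 154 d

154 days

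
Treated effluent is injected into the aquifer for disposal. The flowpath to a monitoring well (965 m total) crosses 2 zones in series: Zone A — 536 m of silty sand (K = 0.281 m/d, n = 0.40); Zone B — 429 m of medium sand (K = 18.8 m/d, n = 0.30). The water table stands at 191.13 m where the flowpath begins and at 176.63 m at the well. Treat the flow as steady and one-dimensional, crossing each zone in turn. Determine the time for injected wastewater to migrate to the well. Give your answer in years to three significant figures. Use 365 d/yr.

Total head drop ΔH = 191.13 − 176.63 = 14.50 m
Steady 1-D flow in series ⇒ the Darcy flux q is identical in every zone and the zone head losses add (resistances L/K in series).
Σ(L/K) = 536/0.281 + 429/18.8 = 1907 + 22.82 = 1930 d
q = ΔH / Σ(L/K) = 14.50 / 1930 = 0.007512 m/d (same in every zone)
Zone A: v = q/n = 0.007512/0.40 = 0.01878 m/d → t_A = 536/0.01878 = 28540 d
Zone B: v = q/n = 0.007512/0.30 = 0.02504 m/d → t_B = 429/0.02504 = 17130 d
Total t = 28540 + 17130 = 45670 d
   = 45670 / 365 = 125 yr

125 years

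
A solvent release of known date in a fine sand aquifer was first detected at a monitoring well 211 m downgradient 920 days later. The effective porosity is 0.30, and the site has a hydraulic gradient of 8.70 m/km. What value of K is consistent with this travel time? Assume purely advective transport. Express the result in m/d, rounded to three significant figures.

7.91 m/d

v = L / t = 211 / 920 = 0.2293 m/d
K = v · n / i = 0.2293 × 0.30 / 0.0087 = 7.91 m/d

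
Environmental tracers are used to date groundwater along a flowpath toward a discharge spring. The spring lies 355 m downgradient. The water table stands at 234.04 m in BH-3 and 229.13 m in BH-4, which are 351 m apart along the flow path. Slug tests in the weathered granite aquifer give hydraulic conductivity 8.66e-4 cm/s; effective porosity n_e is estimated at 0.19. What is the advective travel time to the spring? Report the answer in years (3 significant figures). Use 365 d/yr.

17.7 years

Hydraulic gradient i = (234.04 − 229.13) / 351 = 4.91 / 351 = 0.01399
K = 8.66e-4 cm/s × 864 = 0.7482 m/d
Specific discharge q = 0.7482 × 0.01399 = 0.01047 m/d
Seepage velocity v = q / n = 0.01047 / 0.19 = 0.05509 m/d
t = L / v = 355 / 0.05509 = 6444 d
   = 6444 / 365 = 17.7 yr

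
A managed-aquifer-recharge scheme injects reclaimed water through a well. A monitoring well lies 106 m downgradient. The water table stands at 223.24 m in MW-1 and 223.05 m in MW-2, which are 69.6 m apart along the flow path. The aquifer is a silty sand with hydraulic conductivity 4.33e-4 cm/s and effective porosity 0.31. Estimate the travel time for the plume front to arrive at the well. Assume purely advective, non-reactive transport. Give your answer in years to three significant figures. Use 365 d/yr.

88.2 years

Hydraulic gradient i = (223.24 − 223.05) / 69.6 = 0.19 / 69.6 = 0.002730
K = 4.33e-4 cm/s × 864 = 0.3741 m/d
Specific discharge q = 0.3741 × 0.002730 = 0.001021 m/d
Seepage velocity v = q / n = 0.001021 / 0.31 = 0.003294 m/d
t = L / v = 106 / 0.003294 = 32180 d
   = 32180 / 365 = 88.2 yr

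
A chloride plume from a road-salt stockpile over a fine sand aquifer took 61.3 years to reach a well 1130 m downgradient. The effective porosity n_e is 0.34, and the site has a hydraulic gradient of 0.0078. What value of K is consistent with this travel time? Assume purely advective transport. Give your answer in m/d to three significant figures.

2.20 m/d

t = 61.3 years = 22370 d
v = L / t = 1130 / 22370 = 0.05050 m/d
K = v · n / i = 0.05050 × 0.34 / 0.0078 = 2.20 m/d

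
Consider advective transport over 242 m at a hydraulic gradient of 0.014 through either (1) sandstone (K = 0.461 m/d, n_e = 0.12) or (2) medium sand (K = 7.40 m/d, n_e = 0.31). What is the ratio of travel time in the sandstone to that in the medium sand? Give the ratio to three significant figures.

Unit 1 (sandstone): v = 0.461×0.014/0.12 = 0.05378 m/d, t = 242/0.05378 = 4500 d
Unit 2 (medium sand): v = 7.40×0.014/0.31 = 0.3342 m/d, t = 242/0.3342 = 724.1 d
t(sandstone) / t(medium sand) = 4500/724.1 = 6.21

6.21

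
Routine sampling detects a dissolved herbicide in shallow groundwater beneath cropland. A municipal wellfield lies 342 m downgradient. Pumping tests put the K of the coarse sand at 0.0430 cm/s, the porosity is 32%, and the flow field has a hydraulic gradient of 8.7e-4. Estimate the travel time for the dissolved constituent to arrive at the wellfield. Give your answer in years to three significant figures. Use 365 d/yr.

9.28 years

K = 0.0430 cm/s × 864 = 37.15 m/d
Darcy flux q = K·i = 37.15 × 8.7e-4 = 0.03232 m/d
Seepage velocity v = q / n = 0.03232 / 0.32 = 0.1010 m/d
t = L / v = 342 / 0.1010 = 3386 d
   = 3386 / 365 = 9.28 yr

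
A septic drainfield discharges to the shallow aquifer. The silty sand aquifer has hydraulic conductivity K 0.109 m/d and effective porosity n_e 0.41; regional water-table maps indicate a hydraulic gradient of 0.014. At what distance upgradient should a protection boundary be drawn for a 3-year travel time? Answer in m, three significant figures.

q = Ki = 0.109 × 0.014 = 0.001526 m/d
v = Ki/n = 0.109·0.014/0.41 = 0.003722 m/d
T = 3 yr × 365 = 1095 d
L = v × T = 0.003722 × 1095 = 4.076 m

4.08 m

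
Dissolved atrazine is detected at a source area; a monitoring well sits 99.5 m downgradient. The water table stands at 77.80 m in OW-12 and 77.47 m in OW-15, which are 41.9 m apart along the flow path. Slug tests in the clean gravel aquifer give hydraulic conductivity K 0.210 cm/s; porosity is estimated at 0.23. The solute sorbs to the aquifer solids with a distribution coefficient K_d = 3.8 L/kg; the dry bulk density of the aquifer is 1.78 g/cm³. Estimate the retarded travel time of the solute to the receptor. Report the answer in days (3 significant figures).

Hydraulic gradient i = (77.80 − 77.47) / 41.9 = 0.33 / 41.9 = 0.007876
K = 0.210 cm/s × 864 = 181.4 m/d
Darcy flux q = K·i = 181.4 × 0.007876 = 1.429 m/d
Seepage velocity v = q / n = 1.429 / 0.23 = 6.213 m/d
Retardation R = 1 + ρ_b·K_d/n = 1 + 1.78×3.8/0.23 = 30.41
Contaminant velocity v_c = v/R = 6.213/30.41 = 0.2043 m/d
t = L/v_c = 99.5/0.2043 = 487.0 d

487 days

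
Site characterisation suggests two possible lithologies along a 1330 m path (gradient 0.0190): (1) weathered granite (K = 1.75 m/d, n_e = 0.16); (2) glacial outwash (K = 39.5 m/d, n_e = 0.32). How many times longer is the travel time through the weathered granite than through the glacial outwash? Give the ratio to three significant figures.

11.3

Unit 1 (weathered granite): v = 1.75×0.019/0.16 = 0.2078 m/d, t = 1330/0.2078 = 6400 d
Unit 2 (glacial outwash): v = 39.5×0.019/0.32 = 2.345 m/d, t = 1330/2.345 = 567.1 d
t(weathered granite) / t(glacial outwash) = 6400/567.1 = 11.3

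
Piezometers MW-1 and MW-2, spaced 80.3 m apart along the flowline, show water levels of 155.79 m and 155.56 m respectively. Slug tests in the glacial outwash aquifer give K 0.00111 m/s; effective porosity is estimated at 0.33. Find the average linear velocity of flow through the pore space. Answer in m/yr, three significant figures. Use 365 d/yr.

Hydraulic gradient i = (155.79 − 155.56) / 80.3 = 0.23 / 80.3 = 0.002864
K = 0.00111 m/s × 86400 s/d = 95.90 m/d
Specific discharge q = 95.90 × 0.002864 = 0.2747 m/d
v = Ki/n = 95.90·0.002864/0.33 = 0.8324 m/d
   = 0.8324 × 365 = 304 m/yr

304 m/yr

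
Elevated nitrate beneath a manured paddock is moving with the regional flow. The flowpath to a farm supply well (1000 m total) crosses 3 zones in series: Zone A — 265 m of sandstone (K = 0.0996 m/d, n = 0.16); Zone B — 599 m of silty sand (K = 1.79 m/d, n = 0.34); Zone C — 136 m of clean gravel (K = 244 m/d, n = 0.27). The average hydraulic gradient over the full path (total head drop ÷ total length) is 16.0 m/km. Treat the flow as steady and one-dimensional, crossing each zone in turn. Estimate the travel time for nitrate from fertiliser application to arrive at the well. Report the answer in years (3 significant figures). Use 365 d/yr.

145 years

Continuity: the same q passes through each zone, so ΔH = q·Σ(L_j/K_j) — the zones act as resistances in series.
Σ(L/K) = 265/0.0996 + 599/1.79 + 136/244 = 2661 + 334.6 + 0.5574 = 2996 d
K_eq = L_total / Σ(L/K) = 1000 / 2996 = 0.3338 m/d
q = K_eq · i = 0.3338 × 0.016 = 0.005341 m/d (same in every zone)
Zone A: v = q/n = 0.005341/0.16 = 0.03338 m/d → t_A = 265/0.03338 = 7939 d
Zone B: v = q/n = 0.005341/0.34 = 0.01571 m/d → t_B = 599/0.01571 = 38130 d
Zone C: v = q/n = 0.005341/0.27 = 0.01978 m/d → t_C = 136/0.01978 = 6875 d
Total t = 7939 + 38130 + 6875 = 52950 d
   = 52950 / 365 = 145 yr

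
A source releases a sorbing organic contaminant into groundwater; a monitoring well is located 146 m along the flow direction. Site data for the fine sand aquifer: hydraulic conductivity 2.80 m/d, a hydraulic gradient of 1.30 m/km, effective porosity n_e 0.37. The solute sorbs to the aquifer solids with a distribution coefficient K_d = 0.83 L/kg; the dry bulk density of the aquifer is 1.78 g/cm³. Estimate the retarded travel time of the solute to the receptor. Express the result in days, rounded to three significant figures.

q = Ki = 2.80 × 0.0013 = 0.003640 m/d
Seepage velocity v = q / n = 0.003640 / 0.37 = 0.009838 m/d
Retardation R = 1 + ρ_b·K_d/n = 1 + 1.78×0.83/0.37 = 4.993
Contaminant velocity v_c = v/R = 0.009838/4.993 = 0.001970 m/d
t = L/v_c = 146/0.001970 = 74100 d

74100 days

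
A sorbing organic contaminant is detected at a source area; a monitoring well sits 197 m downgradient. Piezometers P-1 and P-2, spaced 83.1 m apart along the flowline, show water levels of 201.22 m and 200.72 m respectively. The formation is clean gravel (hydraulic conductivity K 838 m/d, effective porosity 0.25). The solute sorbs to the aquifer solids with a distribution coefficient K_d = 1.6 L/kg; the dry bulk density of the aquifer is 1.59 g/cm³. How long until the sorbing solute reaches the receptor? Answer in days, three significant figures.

109 days

Hydraulic gradient i = (201.22 − 200.72) / 83.1 = 0.50 / 83.1 = 0.006017
Darcy flux q = K·i = 838 × 0.006017 = 5.042 m/d
v_s = q/n_e = 5.042/0.25 = 20.17 m/d
Retardation R = 1 + ρ_b·K_d/n = 1 + 1.59×1.6/0.25 = 11.18
Contaminant velocity v_c = v/R = 20.17/11.18 = 1.805 m/d
t = L/v_c = 197/1.805 = 109.2 d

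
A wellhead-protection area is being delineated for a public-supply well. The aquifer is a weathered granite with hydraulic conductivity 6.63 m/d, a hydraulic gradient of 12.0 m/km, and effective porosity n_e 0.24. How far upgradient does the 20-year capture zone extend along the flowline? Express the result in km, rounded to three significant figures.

Specific discharge q = 6.63 × 0.012 = 0.07956 m/d
v = Ki/n = 6.63·0.012/0.24 = 0.3315 m/d
T = 20 yr × 365 = 7300 d
L = v × T = 0.3315 × 7300 = 2420 m
   = 2.42 km

2.42 km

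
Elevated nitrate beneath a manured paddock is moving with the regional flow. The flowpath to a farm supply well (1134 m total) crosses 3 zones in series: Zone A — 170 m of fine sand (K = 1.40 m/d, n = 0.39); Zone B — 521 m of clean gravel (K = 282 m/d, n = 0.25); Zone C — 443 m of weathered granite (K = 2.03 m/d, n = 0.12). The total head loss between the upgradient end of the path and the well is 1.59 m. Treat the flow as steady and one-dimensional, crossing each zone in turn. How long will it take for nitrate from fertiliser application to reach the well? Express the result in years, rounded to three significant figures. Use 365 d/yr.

147 years

Continuity: the same q passes through each zone, so ΔH = q·Σ(L_j/K_j) — the zones act as resistances in series.
Σ(L/K) = 170/1.40 + 521/282 + 443/2.03 = 121.4 + 1.848 + 218.2 = 341.5 d
q = ΔH / Σ(L/K) = 1.59 / 341.5 = 0.004656 m/d (same in every zone)
Zone A: v = q/n = 0.004656/0.39 = 0.01194 m/d → t_A = 170/0.01194 = 14240 d
Zone B: v = q/n = 0.004656/0.25 = 0.01862 m/d → t_B = 521/0.01862 = 27980 d
Zone C: v = q/n = 0.004656/0.12 = 0.03880 m/d → t_C = 443/0.03880 = 11420 d
Total t = 14240 + 27980 + 11420 = 53630 d
   = 53630 / 365 = 147 yr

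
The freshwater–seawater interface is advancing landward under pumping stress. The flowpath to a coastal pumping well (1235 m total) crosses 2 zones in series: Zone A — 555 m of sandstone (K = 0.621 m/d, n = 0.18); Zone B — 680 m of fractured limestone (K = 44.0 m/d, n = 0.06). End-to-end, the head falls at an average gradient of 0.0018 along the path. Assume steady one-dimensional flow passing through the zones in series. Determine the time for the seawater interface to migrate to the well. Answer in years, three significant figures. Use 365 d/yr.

158 years

For zones in series the flux q is common to all zones; the equivalent conductivity is the harmonic (thickness-weighted) mean, K_eq = L_total / Σ(L_j/K_j).
Σ(L/K) = 555/0.621 + 680/44.0 = 893.7 + 15.45 = 909.2 d
K_eq = L_total / Σ(L/K) = 1235 / 909.2 = 1.358 m/d
q = K_eq · i = 1.358 × 0.0018 = 0.002445 m/d (same in every zone)
Zone A: v = q/n = 0.002445/0.18 = 0.01358 m/d → t_A = 555/0.01358 = 40860 d
Zone B: v = q/n = 0.002445/0.06 = 0.04075 m/d → t_B = 680/0.04075 = 16690 d
Total t = 40860 + 16690 = 57540 d
   = 57540 / 365 = 158 yr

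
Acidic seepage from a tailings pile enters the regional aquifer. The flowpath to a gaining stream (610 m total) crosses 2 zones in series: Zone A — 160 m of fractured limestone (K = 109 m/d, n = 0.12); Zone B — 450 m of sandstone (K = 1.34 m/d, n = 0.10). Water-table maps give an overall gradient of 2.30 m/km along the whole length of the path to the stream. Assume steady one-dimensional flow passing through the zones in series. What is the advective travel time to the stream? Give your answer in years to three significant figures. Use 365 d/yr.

For zones in series the flux q is common to all zones; the equivalent conductivity is the harmonic (thickness-weighted) mean, K_eq = L_total / Σ(L_j/K_j).
Σ(L/K) = 160/109 + 450/1.34 = 1.468 + 335.8 = 337.3 d
K_eq = L_total / Σ(L/K) = 610 / 337.3 = 1.809 m/d
q = K_eq · i = 1.809 × 0.0023 = 0.004160 m/d (same in every zone)
Zone A: v = q/n = 0.004160/0.12 = 0.03466 m/d → t_A = 160/0.03466 = 4616 d
Zone B: v = q/n = 0.004160/0.10 = 0.04160 m/d → t_B = 450/0.04160 = 10820 d
Total t = 4616 + 10820 = 15430 d
   = 15430 / 365 = 42.3 yr

42.3 years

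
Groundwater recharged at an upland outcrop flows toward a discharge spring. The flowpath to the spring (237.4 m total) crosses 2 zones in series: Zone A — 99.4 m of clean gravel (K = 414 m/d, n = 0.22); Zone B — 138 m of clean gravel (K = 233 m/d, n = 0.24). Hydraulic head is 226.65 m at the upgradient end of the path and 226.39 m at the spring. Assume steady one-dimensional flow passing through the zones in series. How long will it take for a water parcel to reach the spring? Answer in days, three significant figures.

Total head drop ΔH = 226.65 − 226.39 = 0.26 m
Continuity: the same q passes through each zone, so ΔH = q·Σ(L_j/K_j) — the zones act as resistances in series.
Σ(L/K) = 99.4/414 + 138/233 = 0.2401 + 0.5923 = 0.8324 d
q = ΔH / Σ(L/K) = 0.26 / 0.8324 = 0.3124 m/d (same in every zone)
Zone A: v = q/n = 0.3124/0.22 = 1.420 m/d → t_A = 99.4/1.420 = 70.01 d
Zone B: v = q/n = 0.3124/0.24 = 1.302 m/d → t_B = 138/1.302 = 106.0 d
Total t = 70.01 + 106.0 = 176.0 d

176 days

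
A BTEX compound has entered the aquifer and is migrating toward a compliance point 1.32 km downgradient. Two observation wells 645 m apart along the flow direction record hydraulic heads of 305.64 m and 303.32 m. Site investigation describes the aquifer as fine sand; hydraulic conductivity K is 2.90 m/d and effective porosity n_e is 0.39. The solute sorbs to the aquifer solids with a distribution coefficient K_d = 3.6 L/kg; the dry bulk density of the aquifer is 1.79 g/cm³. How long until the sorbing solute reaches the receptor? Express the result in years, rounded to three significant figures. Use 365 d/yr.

Hydraulic gradient i = (305.64 − 303.32) / 645 = 2.32 / 645 = 0.003597
q = Ki = 2.90 × 0.003597 = 0.01043 m/d
Seepage velocity v = q / n = 0.01043 / 0.39 = 0.02675 m/d
Retardation R = 1 + ρ_b·K_d/n = 1 + 1.79×3.6/0.39 = 17.52
Contaminant velocity v_c = v/R = 0.02675/17.52 = 0.001526 m/d
L = 1.32 km = 1320 m
t = L/v_c = 1320/0.001526 = 864800 d
   = 864800/365 = 2370 yr

2370 years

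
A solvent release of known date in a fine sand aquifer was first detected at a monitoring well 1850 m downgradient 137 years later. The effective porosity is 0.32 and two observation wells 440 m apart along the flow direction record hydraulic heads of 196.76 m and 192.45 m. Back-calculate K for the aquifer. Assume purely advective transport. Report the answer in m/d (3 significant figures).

1.21 m/d

Hydraulic gradient i = (196.76 − 192.45) / 440 = 4.31 / 440 = 0.009795
t = 137 years = 50010 d
v = L / t = 1850 / 50010 = 0.03700 m/d
K = v · n / i = 0.03700 × 0.32 / 0.009795 = 1.21 m/d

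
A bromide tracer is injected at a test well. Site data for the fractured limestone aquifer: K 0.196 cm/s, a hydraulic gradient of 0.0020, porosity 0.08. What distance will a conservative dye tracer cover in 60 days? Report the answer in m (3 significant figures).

K = 0.196 cm/s × 864 = 169.3 m/d
Darcy flux q = K·i = 169.3 × 0.0020 = 0.3387 m/d
Average linear velocity = 0.3387 / 0.08 = 4.234 m/d
L = v × T = 4.234 × 60 = 254.0 m

254 m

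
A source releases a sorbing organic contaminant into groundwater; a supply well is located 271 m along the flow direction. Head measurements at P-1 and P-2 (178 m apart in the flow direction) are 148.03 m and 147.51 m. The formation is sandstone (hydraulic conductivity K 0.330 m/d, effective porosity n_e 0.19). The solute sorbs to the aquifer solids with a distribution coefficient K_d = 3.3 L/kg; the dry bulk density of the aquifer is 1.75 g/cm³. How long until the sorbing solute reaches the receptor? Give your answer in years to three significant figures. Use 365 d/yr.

Hydraulic gradient i = (148.03 − 147.51) / 178 = 0.52 / 178 = 0.002921
Specific discharge q = 0.330 × 0.002921 = 9.640e-4 m/d
v = Ki/n = 0.330·0.002921/0.19 = 0.005074 m/d
Retardation R = 1 + ρ_b·K_d/n = 1 + 1.75×3.3/0.19 = 31.39
Contaminant velocity v_c = v/R = 0.005074/31.39 = 1.616e-4 m/d
t = L/v_c = 271/1.616e-4 = 1.677e6 d
   = 1.677e6/365 = 4590 yr

4590 years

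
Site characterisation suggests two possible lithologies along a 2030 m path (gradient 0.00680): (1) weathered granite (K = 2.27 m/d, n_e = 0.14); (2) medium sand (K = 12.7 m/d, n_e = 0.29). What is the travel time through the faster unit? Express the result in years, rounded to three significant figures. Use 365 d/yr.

Unit 1 (weathered granite): v = 2.27×0.0068/0.14 = 0.1103 m/d, t = 2030/0.1103 = 18410 d
Unit 2 (medium sand): v = 12.7×0.0068/0.29 = 0.2978 m/d, t = 2030/0.2978 = 6817 d
Faster: 6817 d / 365 = 18.7 yr

18.7 years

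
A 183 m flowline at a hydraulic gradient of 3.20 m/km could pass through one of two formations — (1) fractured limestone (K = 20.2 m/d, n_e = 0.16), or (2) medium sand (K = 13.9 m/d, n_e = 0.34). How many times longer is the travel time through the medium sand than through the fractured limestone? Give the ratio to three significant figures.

3.09

Unit 1 (fractured limestone): v = 20.2×0.0032/0.16 = 0.4040 m/d, t = 183/0.4040 = 453.0 d
Unit 2 (medium sand): v = 13.9×0.0032/0.34 = 0.1308 m/d, t = 183/0.1308 = 1399 d
t(medium sand) / t(fractured limestone) = 1399/453.0 = 3.09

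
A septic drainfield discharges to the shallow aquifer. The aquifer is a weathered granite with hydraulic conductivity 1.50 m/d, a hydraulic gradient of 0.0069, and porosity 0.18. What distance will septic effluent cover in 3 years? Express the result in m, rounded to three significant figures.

Specific discharge q = 1.50 × 0.0069 = 0.01035 m/d
v_s = q/n_e = 0.01035/0.18 = 0.05750 m/d
T = 3 yr × 365 = 1095 d
L = v × T = 0.05750 × 1095 = 62.96 m

63.0 m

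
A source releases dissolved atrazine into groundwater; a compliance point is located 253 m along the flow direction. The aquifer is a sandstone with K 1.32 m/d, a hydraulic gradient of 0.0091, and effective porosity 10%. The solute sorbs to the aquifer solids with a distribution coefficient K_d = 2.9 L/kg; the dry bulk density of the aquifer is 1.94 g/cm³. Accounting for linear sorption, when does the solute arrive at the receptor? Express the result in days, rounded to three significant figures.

q = Ki = 1.32 × 0.0091 = 0.01201 m/d
v_s = q/n_e = 0.01201/0.10 = 0.1201 m/d
Retardation R = 1 + ρ_b·K_d/n = 1 + 1.94×2.9/0.10 = 57.26
Contaminant velocity v_c = v/R = 0.1201/57.26 = 0.002098 m/d
t = L/v_c = 253/0.002098 = 120600 d

121000 days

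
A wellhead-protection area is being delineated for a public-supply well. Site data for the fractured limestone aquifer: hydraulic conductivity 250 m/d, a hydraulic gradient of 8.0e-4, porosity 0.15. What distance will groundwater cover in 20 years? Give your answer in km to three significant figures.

9.73 km

Darcy flux q = K·i = 250 × 8.0e-4 = 0.2000 m/d
Seepage velocity v = q / n = 0.2000 / 0.15 = 1.333 m/d
T = 20 yr × 365 = 7300 d
L = v × T = 1.333 × 7300 = 9733 m
   = 9.73 km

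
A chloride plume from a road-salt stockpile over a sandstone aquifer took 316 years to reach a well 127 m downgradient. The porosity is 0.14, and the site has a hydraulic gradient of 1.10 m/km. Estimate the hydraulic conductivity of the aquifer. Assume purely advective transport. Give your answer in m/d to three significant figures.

0.140 m/d

t = 316 years = 115300 d
v = L / t = 127 / 115300 = 0.001101 m/d
K = v · n / i = 0.001101 × 0.14 / 0.0011 = 0.140 m/d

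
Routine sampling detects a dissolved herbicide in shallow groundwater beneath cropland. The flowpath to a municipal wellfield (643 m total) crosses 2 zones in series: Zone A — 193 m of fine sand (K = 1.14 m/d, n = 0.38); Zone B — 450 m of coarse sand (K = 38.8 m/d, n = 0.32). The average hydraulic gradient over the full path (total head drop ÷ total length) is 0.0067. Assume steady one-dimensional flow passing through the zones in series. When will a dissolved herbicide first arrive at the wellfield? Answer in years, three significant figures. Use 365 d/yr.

25.0 years

Steady 1-D flow in series ⇒ the Darcy flux q is identical in every zone and the zone head losses add (resistances L/K in series).
Σ(L/K) = 193/1.14 + 450/38.8 = 169.3 + 11.60 = 180.9 d
K_eq = L_total / Σ(L/K) = 643 / 180.9 = 3.555 m/d
q = K_eq · i = 3.555 × 0.0067 = 0.02382 m/d (same in every zone)
Zone A: v = q/n = 0.02382/0.38 = 0.06267 m/d → t_A = 193/0.06267 = 3080 d
Zone B: v = q/n = 0.02382/0.32 = 0.07442 m/d → t_B = 450/0.07442 = 6047 d
Total t = 3080 + 6047 = 9126 d
   = 9126 / 365 = 25.0 yr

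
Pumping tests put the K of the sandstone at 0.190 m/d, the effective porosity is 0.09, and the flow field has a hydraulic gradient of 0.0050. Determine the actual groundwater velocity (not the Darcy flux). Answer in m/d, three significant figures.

0.0106 m/d

Darcy flux q = K·i = 0.190 × 0.0050 = 9.500e-4 m/d
Seepage velocity v = q / n = 9.500e-4 / 0.09 = 0.01056 m/d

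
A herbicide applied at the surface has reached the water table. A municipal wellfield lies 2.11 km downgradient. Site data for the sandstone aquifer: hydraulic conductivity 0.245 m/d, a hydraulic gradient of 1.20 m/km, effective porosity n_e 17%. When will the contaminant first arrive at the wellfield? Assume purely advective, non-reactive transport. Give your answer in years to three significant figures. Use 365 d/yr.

Specific discharge q = 0.245 × 0.0012 = 2.940e-4 m/d
Seepage velocity v = q / n = 2.940e-4 / 0.17 = 0.001729 m/d
L = 2.11 km = 2110 m
t = L / v = 2110 / 0.001729 = 1.220e6 d
   = 1.220e6 / 365 = 3340 yr

3340 years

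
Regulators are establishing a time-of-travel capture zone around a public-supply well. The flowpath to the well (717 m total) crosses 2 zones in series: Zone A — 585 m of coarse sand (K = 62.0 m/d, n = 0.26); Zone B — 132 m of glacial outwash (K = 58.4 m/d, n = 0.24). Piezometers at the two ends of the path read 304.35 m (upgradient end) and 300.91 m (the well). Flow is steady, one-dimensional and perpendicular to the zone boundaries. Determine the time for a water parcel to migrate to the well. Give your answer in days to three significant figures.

Total head drop ΔH = 304.35 − 300.91 = 3.44 m
Steady 1-D flow in series ⇒ the Darcy flux q is identical in every zone and the zone head losses add (resistances L/K in series).
Σ(L/K) = 585/62.0 + 132/58.4 = 9.435 + 2.260 = 11.70 d
q = ΔH / Σ(L/K) = 3.44 / 11.70 = 0.2941 m/d (same in every zone)
Zone A: v = q/n = 0.2941/0.26 = 1.131 m/d → t_A = 585/1.131 = 517.1 d
Zone B: v = q/n = 0.2941/0.24 = 1.226 m/d → t_B = 132/1.226 = 107.7 d
Total t = 517.1 + 107.7 = 624.8 d

625 days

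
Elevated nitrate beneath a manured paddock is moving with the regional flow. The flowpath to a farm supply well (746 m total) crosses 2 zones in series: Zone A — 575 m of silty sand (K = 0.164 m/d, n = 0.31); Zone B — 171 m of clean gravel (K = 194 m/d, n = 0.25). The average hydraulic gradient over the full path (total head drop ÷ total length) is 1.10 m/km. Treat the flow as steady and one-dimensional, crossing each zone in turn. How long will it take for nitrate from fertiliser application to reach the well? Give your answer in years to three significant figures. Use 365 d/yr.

2590 years

Steady 1-D flow in series ⇒ the Darcy flux q is identical in every zone and the zone head losses add (resistances L/K in series).
Σ(L/K) = 575/0.164 + 171/194 = 3506 + 0.8814 = 3507 d
K_eq = L_total / Σ(L/K) = 746 / 3507 = 0.2127 m/d
q = K_eq · i = 0.2127 × 0.0011 = 2.340e-4 m/d (same in every zone)
Zone A: v = q/n = 2.340e-4/0.31 = 7.548e-4 m/d → t_A = 575/7.548e-4 = 761800 d
Zone B: v = q/n = 2.340e-4/0.25 = 9.360e-4 m/d → t_B = 171/9.360e-4 = 182700 d
Total t = 761800 + 182700 = 944500 d
   = 944500 / 365 = 2590 yr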